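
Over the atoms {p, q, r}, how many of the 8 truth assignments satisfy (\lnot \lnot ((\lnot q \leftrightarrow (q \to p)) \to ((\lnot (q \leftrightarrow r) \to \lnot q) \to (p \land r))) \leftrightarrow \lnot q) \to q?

7

Initial set: {T ((\lnot \lnot ((\lnot q \leftrightarrow (q \to p)) \to ((\lnot (q \leftrightarrow r) \to \lnot q) \to (p \land r))) \leftrightarrow \lnot q) \to q)}.
T ((\lnot \lnot ((\lnot q \leftrightarrow (q \to p)) \to ((\lnot (q \leftrightarrow r) \to \lnot q) \to (p \land r))) \leftrightarrow \lnot q) \to q): β-rule — branch into F (\lnot \lnot ((\lnot q \leftrightarrow (q \to p)) \to ((\lnot (q \leftrightarrow r) \to \lnot q) \to (p \land r))) \leftrightarrow \lnot q)  //  T q.
  branch 1 (add F (\lnot \lnot ((\lnot q \leftrightarrow (q \to p)) \to ((\lnot (q \leftrightarrow r) \to \lnot q) \to (p \land r))) \leftrightarrow \lnot q)):
    F (\lnot \lnot ((\lnot q \leftrightarrow (q \to p)) \to ((\lnot (q \leftrightarrow r) \to \lnot q) \to (p \land r))) \leftrightarrow \lnot q): β-rule — branch into T \lnot \lnot ((\lnot q \leftrightarrow (q \to p)) \to ((\lnot (q \leftrightarrow r) \to \lnot q) \to (p \land r))), F \lnot q  //  F \lnot \lnot ((\lnot q \leftrightarrow (q \to p)) \to ((\lnot (q \leftrightarrow r) \to \lnot q) \to (p \land r))), T \lnot q.
      branch 1.1 (add T \lnot \lnot ((\lnot q \leftrightarrow (q \to p)) \to ((\lnot (q \leftrightarrow r) \to \lnot q) \to (p \land r))), F \lnot q):
        T \lnot \lnot ((\lnot q \leftrightarrow (q \to p)) \to ((\lnot (q \leftrightarrow r) \to \lnot q) \to (p \land r))): drop double negation, giving T ((\lnot q \leftrightarrow (q \to p)) \to ((\lnot (q \leftrightarrow r) \to \lnot q) \to (p \land r))).
        T ((\lnot q \leftrightarrow (q \to p)) \to ((\lnot (q \leftrightarrow r) \to \lnot q) \to (p \land r))): β-rule — branch into F (\lnot q \leftrightarrow (q \to p))  //  T ((\lnot (q \leftrightarrow r) \to \lnot q) \to (p \land r)).
          branch 1.1.1 (add F (\lnot q \leftrightarrow (q \to p))):
            F (\lnot q \leftrightarrow (q \to p)): β-rule — branch into T \lnot q, F (q \to p)  //  F \lnot q, T (q \to p).
              branch 1.1.1.1 (add T \lnot q, F (q \to p)):
                × closes — contains both q and \lnot q.
              branch 1.1.1.2 (add F \lnot q, T (q \to p)):
                T (q \to p): β-rule — branch into F q  //  T p.
                  branch 1.1.1.2.1 (add F q):
                    × closes — contains both q and \lnot q.
                  branch 1.1.1.2.2 (add T p):
                    ○ open, literals {p=1, q=1}.
          branch 1.1.2 (add T ((\lnot (q \leftrightarrow r) \to \lnot q) \to (p \land r))):
            T ((\lnot (q \leftrightarrow r) \to \lnot q) \to (p \land r)): β-rule — branch into F (\lnot (q \leftrightarrow r) \to \lnot q)  //  T (p \land r).
              branch 1.1.2.1 (add F (\lnot (q \leftrightarrow r) \to \lnot q)):
                F (\lnot (q \leftrightarrow r) \to \lnot q): α-rule — add T \lnot (q \leftrightarrow r), F \lnot q.
                T \lnot (q \leftrightarrow r): β-rule — branch into T q, F r  //  F q, T r.
                  branch 1.1.2.1.1 (add T q, F r):
                    ○ open, literals {q=1, r=0}.
                  branch 1.1.2.1.2 (add F q, T r):
                    × closes — contains both q and \lnot q.
              branch 1.1.2.2 (add T (p \land r)):
                T (p \land r): α-rule — add T p, T r.
                ○ open, literals {p=1, q=1, r=1}.
      branch 1.2 (add F \lnot \lnot ((\lnot q \leftrightarrow (q \to p)) \to ((\lnot (q \leftrightarrow r) \to \lnot q) \to (p \land r))), T \lnot q):
        F \lnot \lnot ((\lnot q \leftrightarrow (q \to p)) \to ((\lnot (q \leftrightarrow r) \to \lnot q) \to (p \land r))): drop double negation, giving F ((\lnot q \leftrightarrow (q \to p)) \to ((\lnot (q \leftrightarrow r) \to \lnot q) \to (p \land r))).
        F ((\lnot q \leftrightarrow (q \to p)) \to ((\lnot (q \leftrightarrow r) \to \lnot q) \to (p \land r))): α-rule — add T (\lnot q \leftrightarrow (q \to p)), F ((\lnot (q \leftrightarrow r) \to \lnot q) \to (p \land r)).
        F ((\lnot (q \leftrightarrow r) \to \lnot q) \to (p \land r)): α-rule — add T (\lnot (q \leftrightarrow r) \to \lnot q), F (p \land r).
        T (\lnot q \leftrightarrow (q \to p)): β-rule — branch into T \lnot q, T (q \to p)  //  F \lnot q, F (q \to p).
          branch 1.2.1 (add T \lnot q, T (q \to p)):
            T (\lnot (q \leftrightarrow r) \to \lnot q): β-rule — branch into F \lnot (q \leftrightarrow r)  //  T \lnot q.
              branch 1.2.1.1 (add F \lnot (q \leftrightarrow r)):
                F (p \land r): β-rule — branch into F p  //  F r.
                  branch 1.2.1.1.1 (add F p):
                    T (q \to p): β-rule — branch into F q  //  T p.
                      branch 1.2.1.1.1.1 (add F q):
                        F \lnot (q \leftrightarrow r): β-rule — branch into T q, T r  //  F q, F r.
                          branch 1.2.1.1.1.1.1 (add T q, T r):
                            × closes — contains both q and \lnot q.
                          branch 1.2.1.1.1.1.2 (add F q, F r):
                            ○ open, literals {p=0, q=0, r=0}.
                      branch 1.2.1.1.1.2 (add T p):
                        × closes — contains both p and \lnot p.
                  branch 1.2.1.1.2 (add F r):
                    T (q \to p): β-rule — branch into F q  //  T p.
                      branch 1.2.1.1.2.1 (add F q):
                        F \lnot (q \leftrightarrow r): β-rule — branch into T q, T r  //  F q, F r.
                          branch 1.2.1.1.2.1.1 (add T q, T r):
                            × closes — contains both q and \lnot q.
                          branch 1.2.1.1.2.1.2 (add F q, F r):
                            ○ open, literals {q=0, r=0}.
                      branch 1.2.1.1.2.2 (add T p):
                        F \lnot (q \leftrightarrow r): β-rule — branch into T q, T r  //  F q, F r.
                          branch 1.2.1.1.2.2.1 (add T q, T r):
                            × closes — contains both q and \lnot q.
                          branch 1.2.1.1.2.2.2 (add F q, F r):
                            ○ open, literals {p=1, q=0, r=0}.
              branch 1.2.1.2 (add T \lnot q):
                F (p \land r): β-rule — branch into F p  //  F r.
                  branch 1.2.1.2.1 (add F p):
                    T (q \to p): β-rule — branch into F q  //  T p.
                      branch 1.2.1.2.1.1 (add F q):
                        ○ open, literals {p=0, q=0}.
                      branch 1.2.1.2.1.2 (add T p):
                        × closes — contains both p and \lnot p.
                  branch 1.2.1.2.2 (add F r):
                    T (q \to p): β-rule — branch into F q  //  T p.
                      branch 1.2.1.2.2.1 (add F q):
                        ○ open, literals {q=0, r=0}.
                      branch 1.2.1.2.2.2 (add T p):
                        ○ open, literals {p=1, q=0, r=0}.
          branch 1.2.2 (add F \lnot q, F (q \to p)):
            × closes — contains both q and \lnot q.
  branch 2 (add T q):
    ○ open, literals {q=1}.
9 branches closed, 10 open.
Each open branch fixes some atoms; the unmentioned ones are free. Counting distinct full assignments: branch {p=1, q=1} (r) contributes 2 new; branch {q=1, r=0} (p) contributes 1 new; branch {p=1, q=1, r=1} (none free) contributes 0 new; branch {p=0, q=0, r=0} (none free) contributes 1 new; branch {q=0, r=0} (p) contributes 1 new; branch {p=1, q=0, r=0} (none free) contributes 0 new; branch {p=0, q=0} (r) contributes 1 new; branch {q=0, r=0} (p) contributes 0 new; branch {p=1, q=0, r=0} (none free) contributes 0 new; branch {q=1} (p, r) contributes 1 new. Total: 7.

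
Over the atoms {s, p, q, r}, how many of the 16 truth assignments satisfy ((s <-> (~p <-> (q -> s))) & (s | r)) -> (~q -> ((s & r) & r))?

14

Initial set: {T (((s <-> (~p <-> (q -> s))) & (s | r)) -> (~q -> ((s & r) & r)))}.
T (((s <-> (~p <-> (q -> s))) & (s | r)) -> (~q -> ((s & r) & r))): β-rule — branch into F ((s <-> (~p <-> (q -> s))) & (s | r))  //  T (~q -> ((s & r) & r)).
  branch 1 (add F ((s <-> (~p <-> (q -> s))) & (s | r))):
    F ((s <-> (~p <-> (q -> s))) & (s | r)): β-rule — branch into F (s <-> (~p <-> (q -> s)))  //  F (s | r).
      branch 1.1 (add F (s <-> (~p <-> (q -> s)))):
        F (s <-> (~p <-> (q -> s))): β-rule — branch into T s, F (~p <-> (q -> s))  //  F s, T (~p <-> (q -> s)).
          branch 1.1.1 (add T s, F (~p <-> (q -> s))):
            F (~p <-> (q -> s)): β-rule — branch into T ~p, F (q -> s)  //  F ~p, T (q -> s).
              branch 1.1.1.1 (add T ~p, F (q -> s)):
                F (q -> s): α-rule — add T q, F s.
                × closes — contains both s and ~s.
              branch 1.1.1.2 (add F ~p, T (q -> s)):
                T (q -> s): β-rule — branch into F q  //  T s.
                  branch 1.1.1.2.1 (add F q):
                    ○ open, literals {p=T, q=F, s=T}.
                  branch 1.1.1.2.2 (add T s):
                    ○ open, literals {p=T, s=T}.
          branch 1.1.2 (add F s, T (~p <-> (q -> s))):
            T (~p <-> (q -> s)): β-rule — branch into T ~p, T (q -> s)  //  F ~p, F (q -> s).
              branch 1.1.2.1 (add T ~p, T (q -> s)):
                T (q -> s): β-rule — branch into F q  //  T s.
                  branch 1.1.2.1.1 (add F q):
                    ○ open, literals {p=F, q=F, s=F}.
                  branch 1.1.2.1.2 (add T s):
                    × closes — contains both s and ~s.
              branch 1.1.2.2 (add F ~p, F (q -> s)):
                F (q -> s): α-rule — add T q, F s.
                ○ open, literals {p=T, q=T, s=F}.
      branch 1.2 (add F (s | r)):
        F (s | r): α-rule — add F s, F r.
        ○ open, literals {r=F, s=F}.
  branch 2 (add T (~q -> ((s & r) & r))):
    T (~q -> ((s & r) & r)): β-rule — branch into F ~q  //  T ((s & r) & r).
      branch 2.1 (add F ~q):
        ○ open, literals {q=T}.
      branch 2.2 (add T ((s & r) & r)):
        T ((s & r) & r): α-rule — add T (s & r), T r.
        T (s & r): α-rule — add T s, T r.
        ○ open, literals {r=T, s=T}.
2 branches closed, 7 open.
Each open branch fixes some atoms; the unmentioned ones are free. Counting distinct full assignments: branch {p=T, q=F, s=T} (r) contributes 2 new; branch {p=T, s=T} (q, r) contributes 2 new; branch {p=F, q=F, s=F} (r) contributes 2 new; branch {p=T, q=T, s=F} (r) contributes 2 new; branch {r=F, s=F} (p, q) contributes 2 new; branch {q=T} (s, p, r) contributes 3 new; branch {r=T, s=T} (p, q) contributes 1 new. Total: 14.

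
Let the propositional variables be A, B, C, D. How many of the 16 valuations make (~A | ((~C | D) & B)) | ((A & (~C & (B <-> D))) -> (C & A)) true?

15

Initial set: {((~A | ((~C | D) & B)) | ((A & (~C & (B <-> D))) -> (C & A)))}.
((~A | ((~C | D) & B)) | ((A & (~C & (B <-> D))) -> (C & A))): β-rule — branch into (~A | ((~C | D) & B))  //  ((A & (~C & (B <-> D))) -> (C & A)).
  branch 1 (add (~A | ((~C | D) & B))):
    (~A | ((~C | D) & B)): β-rule — branch into ~A  //  ((~C | D) & B).
      branch 1.1 (add ~A):
        ○ open, literals {A=false}.
      branch 1.2 (add ((~C | D) & B)):
        ((~C | D) & B): α-rule — add (~C | D), B.
        (~C | D): β-rule — branch into ~C  //  D.
          branch 1.2.1 (add ~C):
            ○ open, literals {B=true, C=false}.
          branch 1.2.2 (add D):
            ○ open, literals {B=true, D=true}.
  branch 2 (add ((A & (~C & (B <-> D))) -> (C & A))):
    ((A & (~C & (B <-> D))) -> (C & A)): β-rule — branch into ~(A & (~C & (B <-> D)))  //  (C & A).
      branch 2.1 (add ~(A & (~C & (B <-> D)))):
        ~(A & (~C & (B <-> D))): β-rule — branch into ~A  //  ~(~C & (B <-> D)).
          branch 2.1.1 (add ~A):
            ○ open, literals {A=false}.
          branch 2.1.2 (add ~(~C & (B <-> D))):
            ~(~C & (B <-> D)): β-rule — branch into ~~C  //  ~(B <-> D).
              branch 2.1.2.1 (add ~~C):
                ○ open, literals {C=true}.
              branch 2.1.2.2 (add ~(B <-> D)):
                ~(B <-> D): β-rule — branch into B, ~D  //  ~B, D.
                  branch 2.1.2.2.1 (add B, ~D):
                    ○ open, literals {B=true, D=false}.
                  branch 2.1.2.2.2 (add ~B, D):
                    ○ open, literals {B=false, D=true}.
      branch 2.2 (add (C & A)):
        (C & A): α-rule — add C, A.
        ○ open, literals {A=true, C=true}.
0 branches closed, 8 open.
Each open branch fixes some atoms; the unmentioned ones are free. Counting distinct full assignments: branch {A=false} (B, C, D) contributes 8 new; branch {B=true, C=false} (A, D) contributes 2 new; branch {B=true, D=true} (A, C) contributes 1 new; branch {A=false} (B, C, D) contributes 0 new; branch {C=true} (A, B, D) contributes 3 new; branch {B=true, D=false} (A, C) contributes 0 new; branch {B=false, D=true} (A, C) contributes 1 new; branch {A=true, C=true} (B, D) contributes 0 new. Total: 15.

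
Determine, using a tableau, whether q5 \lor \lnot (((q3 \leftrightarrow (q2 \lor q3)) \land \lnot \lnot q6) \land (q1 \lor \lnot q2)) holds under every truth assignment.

Not valid

Assume the negation and expand:
Initial set: {\lnot (q5 \lor \lnot (((q3 \leftrightarrow (q2 \lor q3)) \land \lnot \lnot q6) \land (q1 \lor \lnot q2)))}.
\lnot (q5 \lor \lnot (((q3 \leftrightarrow (q2 \lor q3)) \land \lnot \lnot q6) \land (q1 \lor \lnot q2))): α-rule — add \lnot q5, \lnot \lnot (((q3 \leftrightarrow (q2 \lor q3)) \land \lnot \lnot q6) \land (q1 \lor \lnot q2)).
\lnot \lnot (((q3 \leftrightarrow (q2 \lor q3)) \land \lnot \lnot q6) \land (q1 \lor \lnot q2)): α-rule — add ((q3 \leftrightarrow (q2 \lor q3)) \land \lnot \lnot q6), (q1 \lor \lnot q2).
((q3 \leftrightarrow (q2 \lor q3)) \land \lnot \lnot q6): α-rule — add (q3 \leftrightarrow (q2 \lor q3)), \lnot \lnot q6.
\lnot \lnot q6: drop double negation, giving q6.
(q1 \lor \lnot q2): β-rule — branch into q1  //  \lnot q2.
  branch 1 (add q1):
    (q3 \leftrightarrow (q2 \lor q3)): β-rule — branch into q3, (q2 \lor q3)  //  \lnot q3, \lnot (q2 \lor q3).
      branch 1.1 (add q3, (q2 \lor q3)):
        (q2 \lor q3): β-rule — branch into q2  //  q3.
          branch 1.1.1 (add q2):
            ○ open, literals {q1=true, q2=true, q3=true, q5=false, q6=true}.
          branch 1.1.2 (add q3):
            ○ open, literals {q1=true, q3=true, q5=false, q6=true}.
      branch 1.2 (add \lnot q3, \lnot (q2 \lor q3)):
        \lnot (q2 \lor q3): α-rule — add \lnot q2, \lnot q3.
        ○ open, literals {q1=true, q2=false, q3=false, q5=false, q6=true}.
  branch 2 (add \lnot q2):
    (q3 \leftrightarrow (q2 \lor q3)): β-rule — branch into q3, (q2 \lor q3)  //  \lnot q3, \lnot (q2 \lor q3).
      branch 2.1 (add q3, (q2 \lor q3)):
        (q2 \lor q3): β-rule — branch into q2  //  q3.
          branch 2.1.1 (add q2):
            × closes — contains both q2 and \lnot q2.
          branch 2.1.2 (add q3):
            ○ open, literals {q2=false, q3=true, q5=false, q6=true}.
      branch 2.2 (add \lnot q3, \lnot (q2 \lor q3)):
        \lnot (q2 \lor q3): α-rule — add \lnot q2, \lnot q3.
        ○ open, literals {q2=false, q3=false, q5=false, q6=true}.
1 branch closed, 5 open.
An open branch gives a countermodel: q1=true, q2=true, q3=true, q5=false, q6=true (unmentioned atoms arbitrary); under it the original formula is false.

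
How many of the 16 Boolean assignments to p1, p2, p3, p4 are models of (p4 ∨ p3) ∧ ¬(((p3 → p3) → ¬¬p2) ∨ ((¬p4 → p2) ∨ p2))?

2

Initial set: {((p4 ∨ p3) ∧ ¬(((p3 → p3) → ¬¬p2) ∨ ((¬p4 → p2) ∨ p2)))}.
((p4 ∨ p3) ∧ ¬(((p3 → p3) → ¬¬p2) ∨ ((¬p4 → p2) ∨ p2))): α-rule — add (p4 ∨ p3), ¬(((p3 → p3) → ¬¬p2) ∨ ((¬p4 → p2) ∨ p2)).
¬(((p3 → p3) → ¬¬p2) ∨ ((¬p4 → p2) ∨ p2)): α-rule — add ¬((p3 → p3) → ¬¬p2), ¬((¬p4 → p2) ∨ p2).
¬((p3 → p3) → ¬¬p2): α-rule — add (p3 → p3), ¬¬¬p2.
¬((¬p4 → p2) ∨ p2): α-rule — add ¬(¬p4 → p2), ¬p2.
¬¬¬p2: drop double negation, giving ¬p2.
¬(¬p4 → p2): α-rule — add ¬p4, ¬p2.
(p4 ∨ p3): β-rule — branch into p4  //  p3.
  branch 1 (add p4):
    × closes — contains both p4 and ¬p4.
  branch 2 (add p3):
    (p3 → p3): β-rule — branch into ¬p3  //  p3.
      branch 2.1 (add ¬p3):
        × closes — contains both p3 and ¬p3.
      branch 2.2 (add p3):
        ○ open, literals {p2=F, p3=T, p4=F}.
2 branches closed, 1 open.
Each open branch fixes some atoms; the unmentioned ones are free. Counting distinct full assignments: branch {p2=F, p3=T, p4=F} (p1) contributes 2 new. Total: 2.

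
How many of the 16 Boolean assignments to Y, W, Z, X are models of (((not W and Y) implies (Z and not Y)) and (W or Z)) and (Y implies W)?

Initial set: {((((not W and Y) implies (Z and not Y)) and (W or Z)) and (Y implies W))}.
((((not W and Y) implies (Z and not Y)) and (W or Z)) and (Y implies W)): α-rule — add (((not W and Y) implies (Z and not Y)) and (W or Z)), (Y implies W).
(((not W and Y) implies (Z and not Y)) and (W or Z)): α-rule — add ((not W and Y) implies (Z and not Y)), (W or Z).
(Y implies W): β-rule — branch into not Y  //  W.
  branch 1 (add not Y):
    ((not W and Y) implies (Z and not Y)): β-rule — branch into not (not W and Y)  //  (Z and not Y).
      branch 1.1 (add not (not W and Y)):
        (W or Z): β-rule — branch into W  //  Z.
          branch 1.1.1 (add W):
            not (not W and Y): β-rule — branch into not not W  //  not Y.
              branch 1.1.1.1 (add not not W):
                ○ open, literals {W=true, Y=false}.
              branch 1.1.1.2 (add not Y):
                ○ open, literals {W=true, Y=false}.
          branch 1.1.2 (add Z):
            not (not W and Y): β-rule — branch into not not W  //  not Y.
              branch 1.1.2.1 (add not not W):
                ○ open, literals {W=true, Y=false, Z=true}.
              branch 1.1.2.2 (add not Y):
                ○ open, literals {Y=false, Z=true}.
      branch 1.2 (add (Z and not Y)):
        (Z and not Y): α-rule — add Z, not Y.
        (W or Z): β-rule — branch into W  //  Z.
          branch 1.2.1 (add W):
            ○ open, literals {W=true, Y=false, Z=true}.
          branch 1.2.2 (add Z):
            ○ open, literals {Y=false, Z=true}.
  branch 2 (add W):
    ((not W and Y) implies (Z and not Y)): β-rule — branch into not (not W and Y)  //  (Z and not Y).
      branch 2.1 (add not (not W and Y)):
        (W or Z): β-rule — branch into W  //  Z.
          branch 2.1.1 (add W):
            not (not W and Y): β-rule — branch into not not W  //  not Y.
              branch 2.1.1.1 (add not not W):
                ○ open, literals {W=true}.
              branch 2.1.1.2 (add not Y):
                ○ open, literals {W=true, Y=false}.
          branch 2.1.2 (add Z):
            not (not W and Y): β-rule — branch into not not W  //  not Y.
              branch 2.1.2.1 (add not not W):
                ○ open, literals {W=true, Z=true}.
              branch 2.1.2.2 (add not Y):
                ○ open, literals {W=true, Y=false, Z=true}.
      branch 2.2 (add (Z and not Y)):
        (Z and not Y): α-rule — add Z, not Y.
        (W or Z): β-rule — branch into W  //  Z.
          branch 2.2.1 (add W):
            ○ open, literals {W=true, Y=false, Z=true}.
          branch 2.2.2 (add Z):
            ○ open, literals {W=true, Y=false, Z=true}.
0 branches closed, 12 open.
Each open branch fixes some atoms; the unmentioned ones are free. Counting distinct full assignments: branch {W=true, Y=false} (Z, X) contributes 4 new; branch {W=true, Y=false} (Z, X) contributes 0 new; branch {W=true, Y=false, Z=true} (X) contributes 0 new; branch {Y=false, Z=true} (W, X) contributes 2 new; branch {W=true, Y=false, Z=true} (X) contributes 0 new; branch {Y=false, Z=true} (W, X) contributes 0 new; branch {W=true} (Y, Z, X) contributes 4 new; branch {W=true, Y=false} (Z, X) contributes 0 new; branch {W=true, Z=true} (Y, X) contributes 0 new; branch {W=true, Y=false, Z=true} (X) contributes 0 new; branch {W=true, Y=false, Z=true} (X) contributes 0 new; branch {W=true, Y=false, Z=true} (X) contributes 0 new. Total: 10.

10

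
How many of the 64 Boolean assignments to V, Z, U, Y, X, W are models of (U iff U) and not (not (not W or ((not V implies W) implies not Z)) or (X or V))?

12

Initial set: {((U iff U) and not (not (not W or ((not V implies W) implies not Z)) or (X or V)))}.
((U iff U) and not (not (not W or ((not V implies W) implies not Z)) or (X or V))): α-rule — add (U iff U), not (not (not W or ((not V implies W) implies not Z)) or (X or V)).
not (not (not W or ((not V implies W) implies not Z)) or (X or V)): α-rule — add not not (not W or ((not V implies W) implies not Z)), not (X or V).
not (X or V): α-rule — add not X, not V.
(U iff U): β-rule — branch into U, U  //  not U, not U.
  branch 1 (add U, U):
    not not (not W or ((not V implies W) implies not Z)): β-rule — branch into not W  //  ((not V implies W) implies not Z).
      branch 1.1 (add not W):
        ○ open, literals {U=true, V=false, W=false, X=false}.
      branch 1.2 (add ((not V implies W) implies not Z)):
        ((not V implies W) implies not Z): β-rule — branch into not (not V implies W)  //  not Z.
          branch 1.2.1 (add not (not V implies W)):
            not (not V implies W): α-rule — add not V, not W.
            ○ open, literals {U=true, V=false, W=false, X=false}.
          branch 1.2.2 (add not Z):
            ○ open, literals {U=true, V=false, X=false, Z=false}.
  branch 2 (add not U, not U):
    not not (not W or ((not V implies W) implies not Z)): β-rule — branch into not W  //  ((not V implies W) implies not Z).
      branch 2.1 (add not W):
        ○ open, literals {U=false, V=false, W=false, X=false}.
      branch 2.2 (add ((not V implies W) implies not Z)):
        ((not V implies W) implies not Z): β-rule — branch into not (not V implies W)  //  not Z.
          branch 2.2.1 (add not (not V implies W)):
            not (not V implies W): α-rule — add not V, not W.
            ○ open, literals {U=false, V=false, W=false, X=false}.
          branch 2.2.2 (add not Z):
            ○ open, literals {U=false, V=false, X=false, Z=false}.
0 branches closed, 6 open.
Each open branch fixes some atoms; the unmentioned ones are free. Counting distinct full assignments: branch {U=true, V=false, W=false, X=false} (Z, Y) contributes 4 new; branch {U=true, V=false, W=false, X=false} (Z, Y) contributes 0 new; branch {U=true, V=false, X=false, Z=false} (Y, W) contributes 2 new; branch {U=false, V=false, W=false, X=false} (Z, Y) contributes 4 new; branch {U=false, V=false, W=false, X=false} (Z, Y) contributes 0 new; branch {U=false, V=false, X=false, Z=false} (Y, W) contributes 2 new. Total: 12.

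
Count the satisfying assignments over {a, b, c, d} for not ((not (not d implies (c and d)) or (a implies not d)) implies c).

Initial set: {T not ((not (not d implies (c and d)) or (a implies not d)) implies c)}.
T not ((not (not d implies (c and d)) or (a implies not d)) implies c): α-rule — add T (not (not d implies (c and d)) or (a implies not d)), F c.
T (not (not d implies (c and d)) or (a implies not d)): β-rule — branch into T not (not d implies (c and d))  //  T (a implies not d).
  branch 1 (add T not (not d implies (c and d))):
    T not (not d implies (c and d)): α-rule — add T not d, F (c and d).
    F (c and d): β-rule — branch into F c  //  F d.
      branch 1.1 (add F c):
        ○ open, literals {c=false, d=false}.
      branch 1.2 (add F d):
        ○ open, literals {c=false, d=false}.
  branch 2 (add T (a implies not d)):
    T (a implies not d): β-rule — branch into F a  //  T not d.
      branch 2.1 (add F a):
        ○ open, literals {a=false, c=false}.
      branch 2.2 (add T not d):
        ○ open, literals {c=false, d=false}.
0 branches closed, 4 open.
Each open branch fixes some atoms; the unmentioned ones are free. Counting distinct full assignments: branch {c=false, d=false} (a, b) contributes 4 new; branch {c=false, d=false} (a, b) contributes 0 new; branch {a=false, c=false} (b, d) contributes 2 new; branch {c=false, d=false} (a, b) contributes 0 new. Total: 6.

6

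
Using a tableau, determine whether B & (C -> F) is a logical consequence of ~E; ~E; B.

No

Initial set: {~E; ~E; B; ~(B & (C -> F))}.
~(B & (C -> F)): β-rule — branch into ~B  //  ~(C -> F).
  branch 1 (add ~B):
    × closes — contains both B and ~B.
  branch 2 (add ~(C -> F)):
    ~(C -> F): α-rule — add C, ~F.
    ○ open, literals {B=1, C=1, E=0, F=0}.
1 branch closed, 1 open.
An open branch gives a countermodel: B=1, C=1, E=0, F=0 (unmentioned atoms arbitrary); the premises hold there but the conclusion fails.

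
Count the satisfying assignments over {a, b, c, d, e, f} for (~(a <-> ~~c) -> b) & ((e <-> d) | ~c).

36

Initial set: {((~(a <-> ~~c) -> b) & ((e <-> d) | ~c))}.
((~(a <-> ~~c) -> b) & ((e <-> d) | ~c)): α-rule — add (~(a <-> ~~c) -> b), ((e <-> d) | ~c).
(~(a <-> ~~c) -> b): β-rule — branch into ~~(a <-> ~~c)  //  b.
  branch 1 (add ~~(a <-> ~~c)):
    ((e <-> d) | ~c): β-rule — branch into (e <-> d)  //  ~c.
      branch 1.1 (add (e <-> d)):
        ~~(a <-> ~~c): β-rule — branch into a, ~~c  //  ~a, ~~~c.
          branch 1.1.1 (add a, ~~c):
            ~~c: drop double negation, giving c.
            (e <-> d): β-rule — branch into e, d  //  ~e, ~d.
              branch 1.1.1.1 (add e, d):
                ○ open, literals {a=T, c=T, d=T, e=T}.
              branch 1.1.1.2 (add ~e, ~d):
                ○ open, literals {a=T, c=T, d=F, e=F}.
          branch 1.1.2 (add ~a, ~~~c):
            ~~~c: drop double negation, giving ~c.
            (e <-> d): β-rule — branch into e, d  //  ~e, ~d.
              branch 1.1.2.1 (add e, d):
                ○ open, literals {a=F, c=F, d=T, e=T}.
              branch 1.1.2.2 (add ~e, ~d):
                ○ open, literals {a=F, c=F, d=F, e=F}.
      branch 1.2 (add ~c):
        ~~(a <-> ~~c): β-rule — branch into a, ~~c  //  ~a, ~~~c.
          branch 1.2.1 (add a, ~~c):
            ~~c: drop double negation, giving c.
            × closes — contains both c and ~c.
          branch 1.2.2 (add ~a, ~~~c):
            ~~~c: drop double negation, giving ~c.
            ○ open, literals {a=F, c=F}.
  branch 2 (add b):
    ((e <-> d) | ~c): β-rule — branch into (e <-> d)  //  ~c.
      branch 2.1 (add (e <-> d)):
        (e <-> d): β-rule — branch into e, d  //  ~e, ~d.
          branch 2.1.1 (add e, d):
            ○ open, literals {b=T, d=T, e=T}.
          branch 2.1.2 (add ~e, ~d):
            ○ open, literals {b=T, d=F, e=F}.
      branch 2.2 (add ~c):
        ○ open, literals {b=T, c=F}.
1 branch closed, 8 open.
Each open branch fixes some atoms; the unmentioned ones are free. Counting distinct full assignments: branch {a=T, c=T, d=T, e=T} (b, f) contributes 4 new; branch {a=T, c=T, d=F, e=F} (b, f) contributes 4 new; branch {a=F, c=F, d=T, e=T} (b, f) contributes 4 new; branch {a=F, c=F, d=F, e=F} (b, f) contributes 4 new; branch {a=F, c=F} (b, d, e, f) contributes 8 new; branch {b=T, d=T, e=T} (a, c, f) contributes 4 new; branch {b=T, d=F, e=F} (a, c, f) contributes 4 new; branch {b=T, c=F} (a, d, e, f) contributes 4 new. Total: 36.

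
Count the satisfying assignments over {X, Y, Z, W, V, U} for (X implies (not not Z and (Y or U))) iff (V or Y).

Initial set: {((X implies (not not Z and (Y or U))) iff (V or Y))}.
((X implies (not not Z and (Y or U))) iff (V or Y)): β-rule — branch into (X implies (not not Z and (Y or U))), (V or Y)  //  not (X implies (not not Z and (Y or U))), not (V or Y).
  branch 1 (add (X implies (not not Z and (Y or U))), (V or Y)):
    (X implies (not not Z and (Y or U))): β-rule — branch into not X  //  (not not Z and (Y or U)).
      branch 1.1 (add not X):
        (V or Y): β-rule — branch into V  //  Y.
          branch 1.1.1 (add V):
            ○ open, literals {V=true, X=false}.
          branch 1.1.2 (add Y):
            ○ open, literals {X=false, Y=true}.
      branch 1.2 (add (not not Z and (Y or U))):
        (not not Z and (Y or U)): α-rule — add not not Z, (Y or U).
        not not Z: drop double negation, giving Z.
        (V or Y): β-rule — branch into V  //  Y.
          branch 1.2.1 (add V):
            (Y or U): β-rule — branch into Y  //  U.
              branch 1.2.1.1 (add Y):
                ○ open, literals {V=true, Y=true, Z=true}.
              branch 1.2.1.2 (add U):
                ○ open, literals {U=true, V=true, Z=true}.
          branch 1.2.2 (add Y):
            (Y or U): β-rule — branch into Y  //  U.
              branch 1.2.2.1 (add Y):
                ○ open, literals {Y=true, Z=true}.
              branch 1.2.2.2 (add U):
                ○ open, literals {U=true, Y=true, Z=true}.
  branch 2 (add not (X implies (not not Z and (Y or U))), not (V or Y)):
    not (X implies (not not Z and (Y or U))): α-rule — add X, not (not not Z and (Y or U)).
    not (V or Y): α-rule — add not V, not Y.
    not (not not Z and (Y or U)): β-rule — branch into not not not Z  //  not (Y or U).
      branch 2.1 (add not not not Z):
        not not not Z: drop double negation, giving not Z.
        ○ open, literals {V=false, X=true, Y=false, Z=false}.
      branch 2.2 (add not (Y or U)):
        not (Y or U): α-rule — add not Y, not U.
        ○ open, literals {U=false, V=false, X=true, Y=false}.
0 branches closed, 8 open.
Each open branch fixes some atoms; the unmentioned ones are free. Counting distinct full assignments: branch {V=true, X=false} (Y, Z, W, U) contributes 16 new; branch {X=false, Y=true} (Z, W, V, U) contributes 8 new; branch {V=true, Y=true, Z=true} (X, W, U) contributes 4 new; branch {U=true, V=true, Z=true} (X, Y, W) contributes 2 new; branch {Y=true, Z=true} (X, W, V, U) contributes 4 new; branch {U=true, Y=true, Z=true} (X, W, V) contributes 0 new; branch {V=false, X=true, Y=false, Z=false} (W, U) contributes 4 new; branch {U=false, V=false, X=true, Y=false} (Z, W) contributes 2 new. Total: 40.

40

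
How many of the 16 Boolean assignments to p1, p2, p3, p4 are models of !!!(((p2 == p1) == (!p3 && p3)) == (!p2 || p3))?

8

Initial set: {T !!!(((p2 == p1) == (!p3 && p3)) == (!p2 || p3))}.
T !!!(((p2 == p1) == (!p3 && p3)) == (!p2 || p3)): drop double negation, giving T !(((p2 == p1) == (!p3 && p3)) == (!p2 || p3)).
T !(((p2 == p1) == (!p3 && p3)) == (!p2 || p3)): β-rule — branch into T ((p2 == p1) == (!p3 && p3)), F (!p2 || p3)  //  F ((p2 == p1) == (!p3 && p3)), T (!p2 || p3).
  branch 1 (add T ((p2 == p1) == (!p3 && p3)), F (!p2 || p3)):
    F (!p2 || p3): α-rule — add F !p2, F p3.
    T ((p2 == p1) == (!p3 && p3)): β-rule — branch into T (p2 == p1), T (!p3 && p3)  //  F (p2 == p1), F (!p3 && p3).
      branch 1.1 (add T (p2 == p1), T (!p3 && p3)):
        T (!p3 && p3): α-rule — add T !p3, T p3.
        × closes — contains both p3 and !p3.
      branch 1.2 (add F (p2 == p1), F (!p3 && p3)):
        F (p2 == p1): β-rule — branch into T p2, F p1  //  F p2, T p1.
          branch 1.2.1 (add T p2, F p1):
            F (!p3 && p3): β-rule — branch into F !p3  //  F p3.
              branch 1.2.1.1 (add F !p3):
                × closes — contains both p3 and !p3.
              branch 1.2.1.2 (add F p3):
                ○ open, literals {p1=0, p2=1, p3=0}.
          branch 1.2.2 (add F p2, T p1):
            × closes — contains both p2 and !p2.
  branch 2 (add F ((p2 == p1) == (!p3 && p3)), T (!p2 || p3)):
    F ((p2 == p1) == (!p3 && p3)): β-rule — branch into T (p2 == p1), F (!p3 && p3)  //  F (p2 == p1), T (!p3 && p3).
      branch 2.1 (add T (p2 == p1), F (!p3 && p3)):
        T (!p2 || p3): β-rule — branch into T !p2  //  T p3.
          branch 2.1.1 (add T !p2):
            T (p2 == p1): β-rule — branch into T p2, T p1  //  F p2, F p1.
              branch 2.1.1.1 (add T p2, T p1):
                × closes — contains both p2 and !p2.
              branch 2.1.1.2 (add F p2, F p1):
                F (!p3 && p3): β-rule — branch into F !p3  //  F p3.
                  branch 2.1.1.2.1 (add F !p3):
                    ○ open, literals {p1=0, p2=0, p3=1}.
                  branch 2.1.1.2.2 (add F p3):
                    ○ open, literals {p1=0, p2=0, p3=0}.
          branch 2.1.2 (add T p3):
            T (p2 == p1): β-rule — branch into T p2, T p1  //  F p2, F p1.
              branch 2.1.2.1 (add T p2, T p1):
                F (!p3 && p3): β-rule — branch into F !p3  //  F p3.
                  branch 2.1.2.1.1 (add F !p3):
                    ○ open, literals {p1=1, p2=1, p3=1}.
                  branch 2.1.2.1.2 (add F p3):
                    × closes — contains both p3 and !p3.
              branch 2.1.2.2 (add F p2, F p1):
                F (!p3 && p3): β-rule — branch into F !p3  //  F p3.
                  branch 2.1.2.2.1 (add F !p3):
                    ○ open, literals {p1=0, p2=0, p3=1}.
                  branch 2.1.2.2.2 (add F p3):
                    × closes — contains both p3 and !p3.
      branch 2.2 (add F (p2 == p1), T (!p3 && p3)):
        T (!p3 && p3): α-rule — add T !p3, T p3.
        × closes — contains both p3 and !p3.
7 branches closed, 5 open.
Each open branch fixes some atoms; the unmentioned ones are free. Counting distinct full assignments: branch {p1=0, p2=1, p3=0} (p4) contributes 2 new; branch {p1=0, p2=0, p3=1} (p4) contributes 2 new; branch {p1=0, p2=0, p3=0} (p4) contributes 2 new; branch {p1=1, p2=1, p3=1} (p4) contributes 2 new; branch {p1=0, p2=0, p3=1} (p4) contributes 0 new. Total: 8.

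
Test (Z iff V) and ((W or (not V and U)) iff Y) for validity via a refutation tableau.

Assume the negation and expand:
Initial set: {not ((Z iff V) and ((W or (not V and U)) iff Y))}.
not ((Z iff V) and ((W or (not V and U)) iff Y)): β-rule — branch into not (Z iff V)  //  not ((W or (not V and U)) iff Y).
  branch 1 (add not (Z iff V)):
    not (Z iff V): β-rule — branch into Z, not V  //  not Z, V.
      branch 1.1 (add Z, not V):
        ○ open, literals {V=F, Z=T}.
      branch 1.2 (add not Z, V):
        ○ open, literals {V=T, Z=F}.
  branch 2 (add not ((W or (not V and U)) iff Y)):
    not ((W or (not V and U)) iff Y): β-rule — branch into (W or (not V and U)), not Y  //  not (W or (not V and U)), Y.
      branch 2.1 (add (W or (not V and U)), not Y):
        (W or (not V and U)): β-rule — branch into W  //  (not V and U).
          branch 2.1.1 (add W):
            ○ open, literals {W=T, Y=F}.
          branch 2.1.2 (add (not V and U)):
            (not V and U): α-rule — add not V, U.
            ○ open, literals {U=T, V=F, Y=F}.
      branch 2.2 (add not (W or (not V and U)), Y):
        not (W or (not V and U)): α-rule — add not W, not (not V and U).
        not (not V and U): β-rule — branch into not not V  //  not U.
          branch 2.2.1 (add not not V):
            ○ open, literals {V=T, W=F, Y=T}.
          branch 2.2.2 (add not U):
            ○ open, literals {U=F, W=F, Y=T}.
0 branches closed, 6 open.
An open branch gives a countermodel: V=F, Z=T (unmentioned atoms arbitrary); under it the original formula is false.

Not valid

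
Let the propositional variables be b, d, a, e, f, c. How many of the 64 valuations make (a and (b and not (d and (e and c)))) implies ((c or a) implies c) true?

56

Initial set: {T ((a and (b and not (d and (e and c)))) implies ((c or a) implies c))}.
T ((a and (b and not (d and (e and c)))) implies ((c or a) implies c)): β-rule — branch into F (a and (b and not (d and (e and c))))  //  T ((c or a) implies c).
  branch 1 (add F (a and (b and not (d and (e and c))))):
    F (a and (b and not (d and (e and c)))): β-rule — branch into F a  //  F (b and not (d and (e and c))).
      branch 1.1 (add F a):
        ○ open, literals {a=false}.
      branch 1.2 (add F (b and not (d and (e and c)))):
        F (b and not (d and (e and c))): β-rule — branch into F b  //  F not (d and (e and c)).
          branch 1.2.1 (add F b):
            ○ open, literals {b=false}.
          branch 1.2.2 (add F not (d and (e and c))):
            F not (d and (e and c)): α-rule — add T d, T (e and c).
            T (e and c): α-rule — add T e, T c.
            ○ open, literals {c=true, d=true, e=true}.
  branch 2 (add T ((c or a) implies c)):
    T ((c or a) implies c): β-rule — branch into F (c or a)  //  T c.
      branch 2.1 (add F (c or a)):
        F (c or a): α-rule — add F c, F a.
        ○ open, literals {a=false, c=false}.
      branch 2.2 (add T c):
        ○ open, literals {c=true}.
0 branches closed, 5 open.
Each open branch fixes some atoms; the unmentioned ones are free. Counting distinct full assignments: branch {a=false} (b, d, e, f, c) contributes 32 new; branch {b=false} (d, a, e, f, c) contributes 16 new; branch {c=true, d=true, e=true} (b, a, f) contributes 2 new; branch {a=false, c=false} (b, d, e, f) contributes 0 new; branch {c=true} (b, d, a, e, f) contributes 6 new. Total: 56.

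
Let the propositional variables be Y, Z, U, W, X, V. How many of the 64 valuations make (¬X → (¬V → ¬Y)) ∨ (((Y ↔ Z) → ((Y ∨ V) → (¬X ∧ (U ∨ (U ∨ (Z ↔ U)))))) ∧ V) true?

Initial set: {((¬X → (¬V → ¬Y)) ∨ (((Y ↔ Z) → ((Y ∨ V) → (¬X ∧ (U ∨ (U ∨ (Z ↔ U)))))) ∧ V))}.
((¬X → (¬V → ¬Y)) ∨ (((Y ↔ Z) → ((Y ∨ V) → (¬X ∧ (U ∨ (U ∨ (Z ↔ U)))))) ∧ V)): β-rule — branch into (¬X → (¬V → ¬Y))  //  (((Y ↔ Z) → ((Y ∨ V) → (¬X ∧ (U ∨ (U ∨ (Z ↔ U)))))) ∧ V).
  branch 1 (add (¬X → (¬V → ¬Y))):
    (¬X → (¬V → ¬Y)): β-rule — branch into ¬¬X  //  (¬V → ¬Y).
      branch 1.1 (add ¬¬X):
        ○ open, literals {X=1}.
      branch 1.2 (add (¬V → ¬Y)):
        (¬V → ¬Y): β-rule — branch into ¬¬V  //  ¬Y.
          branch 1.2.1 (add ¬¬V):
            ○ open, literals {V=1}.
          branch 1.2.2 (add ¬Y):
            ○ open, literals {Y=0}.
  branch 2 (add (((Y ↔ Z) → ((Y ∨ V) → (¬X ∧ (U ∨ (U ∨ (Z ↔ U)))))) ∧ V)):
    (((Y ↔ Z) → ((Y ∨ V) → (¬X ∧ (U ∨ (U ∨ (Z ↔ U)))))) ∧ V): α-rule — add ((Y ↔ Z) → ((Y ∨ V) → (¬X ∧ (U ∨ (U ∨ (Z ↔ U)))))), V.
    ((Y ↔ Z) → ((Y ∨ V) → (¬X ∧ (U ∨ (U ∨ (Z ↔ U)))))): β-rule — branch into ¬(Y ↔ Z)  //  ((Y ∨ V) → (¬X ∧ (U ∨ (U ∨ (Z ↔ U))))).
      branch 2.1 (add ¬(Y ↔ Z)):
        ¬(Y ↔ Z): β-rule — branch into Y, ¬Z  //  ¬Y, Z.
          branch 2.1.1 (add Y, ¬Z):
            ○ open, literals {V=1, Y=1, Z=0}.
          branch 2.1.2 (add ¬Y, Z):
            ○ open, literals {V=1, Y=0, Z=1}.
      branch 2.2 (add ((Y ∨ V) → (¬X ∧ (U ∨ (U ∨ (Z ↔ U)))))):
        ((Y ∨ V) → (¬X ∧ (U ∨ (U ∨ (Z ↔ U))))): β-rule — branch into ¬(Y ∨ V)  //  (¬X ∧ (U ∨ (U ∨ (Z ↔ U)))).
          branch 2.2.1 (add ¬(Y ∨ V)):
            ¬(Y ∨ V): α-rule — add ¬Y, ¬V.
            × closes — contains both V and ¬V.
          branch 2.2.2 (add (¬X ∧ (U ∨ (U ∨ (Z ↔ U))))):
            (¬X ∧ (U ∨ (U ∨ (Z ↔ U)))): α-rule — add ¬X, (U ∨ (U ∨ (Z ↔ U))).
            (U ∨ (U ∨ (Z ↔ U))): β-rule — branch into U  //  (U ∨ (Z ↔ U)).
              branch 2.2.2.1 (add U):
                ○ open, literals {U=1, V=1, X=0}.
              branch 2.2.2.2 (add (U ∨ (Z ↔ U))):
                (U ∨ (Z ↔ U)): β-rule — branch into U  //  (Z ↔ U).
                  branch 2.2.2.2.1 (add U):
                    ○ open, literals {U=1, V=1, X=0}.
                  branch 2.2.2.2.2 (add (Z ↔ U)):
                    (Z ↔ U): β-rule — branch into Z, U  //  ¬Z, ¬U.
                      branch 2.2.2.2.2.1 (add Z, U):
                        ○ open, literals {U=1, V=1, X=0, Z=1}.
                      branch 2.2.2.2.2.2 (add ¬Z, ¬U):
                        ○ open, literals {U=0, V=1, X=0, Z=0}.
1 branch closed, 9 open.
Each open branch fixes some atoms; the unmentioned ones are free. Counting distinct full assignments: branch {X=1} (Y, Z, U, W, V) contributes 32 new; branch {V=1} (Y, Z, U, W, X) contributes 16 new; branch {Y=0} (Z, U, W, X, V) contributes 8 new; branch {V=1, Y=1, Z=0} (U, W, X) contributes 0 new; branch {V=1, Y=0, Z=1} (U, W, X) contributes 0 new; branch {U=1, V=1, X=0} (Y, Z, W) contributes 0 new; branch {U=1, V=1, X=0} (Y, Z, W) contributes 0 new; branch {U=1, V=1, X=0, Z=1} (Y, W) contributes 0 new; branch {U=0, V=1, X=0, Z=0} (Y, W) contributes 0 new. Total: 56.

56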